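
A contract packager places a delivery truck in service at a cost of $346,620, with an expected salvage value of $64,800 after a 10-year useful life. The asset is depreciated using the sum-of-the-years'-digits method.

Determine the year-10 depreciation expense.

Depreciable base = $346,620 − $64,800 = $281,820.
Sum of the years' digits = 10+9+8+7+6+5+4+3+2+1 = 55.
Year 1: $281,820 × 10/55 = $51,240. Book value $295,380.
Year 2: $281,820 × 9/55 = $46,116. Book value $249,264.
Year 3: $281,820 × 8/55 = $40,992. Book value $208,272.
Year 4: $281,820 × 7/55 = $35,868. Book value $172,404.
Year 5: $281,820 × 6/55 = $30,744. Book value $141,660.
Year 6: $281,820 × 5/55 = $25,620. Book value $116,040.
Year 7: $281,820 × 4/55 = $20,496. Book value $95,544.
Year 8: $281,820 × 3/55 = $15,372. Book value $80,172.
Year 9: $281,820 × 2/55 = $10,248. Book value $69,924.
Year 10: $281,820 × 1/55 = $5,124. Book value $64,800.

$5,124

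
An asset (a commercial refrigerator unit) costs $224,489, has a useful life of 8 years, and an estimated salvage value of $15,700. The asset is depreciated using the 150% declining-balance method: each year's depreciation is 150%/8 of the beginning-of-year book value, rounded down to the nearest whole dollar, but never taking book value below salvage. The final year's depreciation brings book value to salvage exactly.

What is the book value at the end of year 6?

Depreciable base = $224,489 − $15,700 = $208,789.
Year 1: ⌊$224,489 × 150%/8⌋ = $42,091. Book value $182,398.
Year 2: ⌊$182,398 × 150%/8⌋ = $34,199. Book value $148,199.
Year 3: ⌊$148,199 × 150%/8⌋ = $27,787. Book value $120,412.
Year 4: ⌊$120,412 × 150%/8⌋ = $22,577. Book value $97,835.
Year 5: ⌊$97,835 × 150%/8⌋ = $18,344. Book value $79,491.
Year 6: ⌊$79,491 × 150%/8⌋ = $14,904. Book value $64,587.

$64,587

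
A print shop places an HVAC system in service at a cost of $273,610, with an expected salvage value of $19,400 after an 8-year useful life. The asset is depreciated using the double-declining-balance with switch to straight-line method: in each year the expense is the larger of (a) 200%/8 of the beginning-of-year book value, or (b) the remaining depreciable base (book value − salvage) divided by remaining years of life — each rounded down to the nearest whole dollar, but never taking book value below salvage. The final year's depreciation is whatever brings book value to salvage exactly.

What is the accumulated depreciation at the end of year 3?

$158,180

Depreciable base = $273,610 − $19,400 = $254,210.
Year 1: DB = ⌊$273,610 × 200%/8⌋ = $68,402; SL = ⌊$254,210/8⌋ = $31,776 → take DB $68,402. Book value $205,208.
Year 2: DB = ⌊$205,208 × 200%/8⌋ = $51,302; SL = ⌊$185,808/7⌋ = $26,544 → take DB $51,302. Book value $153,906.
Year 3: DB = ⌊$153,906 × 200%/8⌋ = $38,476; SL = ⌊$134,506/6⌋ = $22,417 → take DB $38,476. Book value $115,430.
Accumulated through year 3 = $273,610 − $115,430 = $158,180.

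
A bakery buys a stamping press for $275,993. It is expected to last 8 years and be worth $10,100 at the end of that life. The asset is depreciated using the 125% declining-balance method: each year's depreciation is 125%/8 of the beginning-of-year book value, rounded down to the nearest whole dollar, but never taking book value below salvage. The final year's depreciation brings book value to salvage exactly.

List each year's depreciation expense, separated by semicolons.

Depreciable base = $275,993 − $10,100 = $265,893.
Year 1: ⌊$275,993 × 125%/8⌋ = $43,123. Book value $232,870.
Year 2: ⌊$232,870 × 125%/8⌋ = $36,385. Book value $196,485.
Year 3: ⌊$196,485 × 125%/8⌋ = $30,700. Book value $165,785.
Year 4: ⌊$165,785 × 125%/8⌋ = $25,903. Book value $139,882.
Year 5: ⌊$139,882 × 125%/8⌋ = $21,856. Book value $118,026.
Year 6: ⌊$118,026 × 125%/8⌋ = $18,441. Book value $99,585.
Year 7: ⌊$99,585 × 125%/8⌋ = $15,560. Book value $84,025.
Year 8 (final): $84,025 − $10,100 = $73,925. Book value $10,100.

$43,123; $36,385; $30,700; $25,903; $21,856; $18,441; $15,560; $73,925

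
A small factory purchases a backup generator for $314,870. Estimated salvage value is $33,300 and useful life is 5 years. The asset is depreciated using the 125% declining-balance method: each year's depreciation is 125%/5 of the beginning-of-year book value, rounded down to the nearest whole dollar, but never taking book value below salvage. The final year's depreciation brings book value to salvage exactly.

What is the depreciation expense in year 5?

$66,328

Depreciable base = $314,870 − $33,300 = $281,570.
Year 1: ⌊$314,870 × 125%/5⌋ = $78,717. Book value $236,153.
Year 2: ⌊$236,153 × 125%/5⌋ = $59,038. Book value $177,115.
Year 3: ⌊$177,115 × 125%/5⌋ = $44,278. Book value $132,837.
Year 4: ⌊$132,837 × 125%/5⌋ = $33,209. Book value $99,628.
Year 5 (final): $99,628 − $33,300 = $66,328. Book value $33,300.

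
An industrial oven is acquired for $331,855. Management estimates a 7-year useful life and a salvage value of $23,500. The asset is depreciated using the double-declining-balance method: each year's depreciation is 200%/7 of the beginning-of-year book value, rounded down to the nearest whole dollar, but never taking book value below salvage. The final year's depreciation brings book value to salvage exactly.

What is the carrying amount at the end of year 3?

Depreciable base = $331,855 − $23,500 = $308,355.
Year 1: ⌊$331,855 × 200%/7⌋ = $94,815. Book value $237,040.
Year 2: ⌊$237,040 × 200%/7⌋ = $67,725. Book value $169,315.
Year 3: ⌊$169,315 × 200%/7⌋ = $48,375. Book value $120,940.

$120,940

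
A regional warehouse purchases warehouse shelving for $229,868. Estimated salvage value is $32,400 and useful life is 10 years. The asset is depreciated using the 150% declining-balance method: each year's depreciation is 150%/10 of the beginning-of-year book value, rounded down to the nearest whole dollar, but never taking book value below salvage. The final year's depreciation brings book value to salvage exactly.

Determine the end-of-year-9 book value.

$53,244

Depreciable base = $229,868 − $32,400 = $197,468.
Year 1: ⌊$229,868 × 150%/10⌋ = $34,480. Book value $195,388.
Year 2: ⌊$195,388 × 150%/10⌋ = $29,308. Book value $166,080.
Year 3: ⌊$166,080 × 150%/10⌋ = $24,912. Book value $141,168.
Year 4: ⌊$141,168 × 150%/10⌋ = $21,175. Book value $119,993.
Year 5: ⌊$119,993 × 150%/10⌋ = $17,998. Book value $101,995.
Year 6: ⌊$101,995 × 150%/10⌋ = $15,299. Book value $86,696.
Year 7: ⌊$86,696 × 150%/10⌋ = $13,004. Book value $73,692.
Year 8: ⌊$73,692 × 150%/10⌋ = $11,053. Book value $62,639.
Year 9: ⌊$62,639 × 150%/10⌋ = $9,395. Book value $53,244.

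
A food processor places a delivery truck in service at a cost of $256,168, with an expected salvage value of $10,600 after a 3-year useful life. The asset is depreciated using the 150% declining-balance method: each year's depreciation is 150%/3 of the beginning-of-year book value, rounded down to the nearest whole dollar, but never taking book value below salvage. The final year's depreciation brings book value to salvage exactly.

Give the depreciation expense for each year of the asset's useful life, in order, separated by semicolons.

$128,084; $64,042; $53,442

Depreciable base = $256,168 − $10,600 = $245,568.
Year 1: ⌊$256,168 × 150%/3⌋ = $128,084. Book value $128,084.
Year 2: ⌊$128,084 × 150%/3⌋ = $64,042. Book value $64,042.
Year 3 (final): $64,042 − $10,600 = $53,442. Book value $10,600.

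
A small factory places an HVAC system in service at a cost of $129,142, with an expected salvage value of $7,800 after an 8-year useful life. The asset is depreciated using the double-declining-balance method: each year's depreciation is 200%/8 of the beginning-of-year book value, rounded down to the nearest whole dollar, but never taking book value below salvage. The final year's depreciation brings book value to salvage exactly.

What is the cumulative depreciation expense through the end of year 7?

Depreciable base = $129,142 − $7,800 = $121,342.
Year 1: ⌊$129,142 × 200%/8⌋ = $32,285. Book value $96,857.
Year 2: ⌊$96,857 × 200%/8⌋ = $24,214. Book value $72,643.
Year 3: ⌊$72,643 × 200%/8⌋ = $18,160. Book value $54,483.
Year 4: ⌊$54,483 × 200%/8⌋ = $13,620. Book value $40,863.
Year 5: ⌊$40,863 × 200%/8⌋ = $10,215. Book value $30,648.
Year 6: ⌊$30,648 × 200%/8⌋ = $7,662. Book value $22,986.
Year 7: ⌊$22,986 × 200%/8⌋ = $5,746. Book value $17,240.
Accumulated through year 7 = $129,142 − $17,240 = $111,902.

$111,902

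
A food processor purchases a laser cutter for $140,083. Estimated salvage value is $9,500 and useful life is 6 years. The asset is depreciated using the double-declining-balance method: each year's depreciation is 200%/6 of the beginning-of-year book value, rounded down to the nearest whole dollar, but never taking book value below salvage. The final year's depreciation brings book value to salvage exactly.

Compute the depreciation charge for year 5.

Depreciable base = $140,083 − $9,500 = $130,583.
Year 1: ⌊$140,083 × 200%/6⌋ = $46,694. Book value $93,389.
Year 2: ⌊$93,389 × 200%/6⌋ = $31,129. Book value $62,260.
Year 3: ⌊$62,260 × 200%/6⌋ = $20,753. Book value $41,507.
Year 4: ⌊$41,507 × 200%/6⌋ = $13,835. Book value $27,672.
Year 5: ⌊$27,672 × 200%/6⌋ = $9,224. Book value $18,448.

$9,224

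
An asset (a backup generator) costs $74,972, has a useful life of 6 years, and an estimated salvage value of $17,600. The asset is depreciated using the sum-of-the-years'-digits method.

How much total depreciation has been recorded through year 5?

Depreciable base = $74,972 − $17,600 = $57,372.
Sum of the years' digits = 6+5+4+3+2+1 = 21.
Year 1: $57,372 × 6/21 = $16,392. Book value $58,580.
Year 2: $57,372 × 5/21 = $13,660. Book value $44,920.
Year 3: $57,372 × 4/21 = $10,928. Book value $33,992.
Year 4: $57,372 × 3/21 = $8,196. Book value $25,796.
Year 5: $57,372 × 2/21 = $5,464. Book value $20,332.
Accumulated through year 5 = $74,972 − $20,332 = $54,640.

$54,640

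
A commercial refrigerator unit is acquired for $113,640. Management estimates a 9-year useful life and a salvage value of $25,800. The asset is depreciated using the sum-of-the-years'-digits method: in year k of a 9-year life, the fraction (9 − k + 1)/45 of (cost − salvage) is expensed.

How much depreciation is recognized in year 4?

$11,712

Depreciable base = $113,640 − $25,800 = $87,840.
Sum of the years' digits = 9+8+7+6+5+4+3+2+1 = 45.
Year 1: $87,840 × 9/45 = $17,568. Book value $96,072.
Year 2: $87,840 × 8/45 = $15,616. Book value $80,456.
Year 3: $87,840 × 7/45 = $13,664. Book value $66,792.
Year 4: $87,840 × 6/45 = $11,712. Book value $55,080.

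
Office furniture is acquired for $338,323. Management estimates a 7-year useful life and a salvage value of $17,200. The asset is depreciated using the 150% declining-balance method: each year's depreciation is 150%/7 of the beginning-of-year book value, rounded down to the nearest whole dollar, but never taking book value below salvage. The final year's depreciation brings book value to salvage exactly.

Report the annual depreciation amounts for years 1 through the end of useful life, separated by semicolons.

Depreciable base = $338,323 − $17,200 = $321,123.
Year 1: ⌊$338,323 × 150%/7⌋ = $72,497. Book value $265,826.
Year 2: ⌊$265,826 × 150%/7⌋ = $56,962. Book value $208,864.
Year 3: ⌊$208,864 × 150%/7⌋ = $44,756. Book value $164,108.
Year 4: ⌊$164,108 × 150%/7⌋ = $35,166. Book value $128,942.
Year 5: ⌊$128,942 × 150%/7⌋ = $27,630. Book value $101,312.
Year 6: ⌊$101,312 × 150%/7⌋ = $21,709. Book value $79,603.
Year 7 (final): $79,603 − $17,200 = $62,403. Book value $17,200.

$72,497; $56,962; $44,756; $35,166; $27,630; $21,709; $62,403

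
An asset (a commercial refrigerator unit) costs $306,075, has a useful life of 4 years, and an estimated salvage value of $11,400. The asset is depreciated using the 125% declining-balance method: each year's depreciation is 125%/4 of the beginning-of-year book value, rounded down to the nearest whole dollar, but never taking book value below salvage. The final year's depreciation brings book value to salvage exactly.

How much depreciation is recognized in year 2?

$65,758

Depreciable base = $306,075 − $11,400 = $294,675.
Year 1: ⌊$306,075 × 125%/4⌋ = $95,648. Book value $210,427.
Year 2: ⌊$210,427 × 125%/4⌋ = $65,758. Book value $144,669.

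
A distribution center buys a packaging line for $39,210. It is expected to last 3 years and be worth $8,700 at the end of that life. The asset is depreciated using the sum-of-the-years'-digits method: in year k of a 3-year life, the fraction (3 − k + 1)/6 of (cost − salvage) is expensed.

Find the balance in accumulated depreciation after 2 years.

Depreciable base = $39,210 − $8,700 = $30,510.
Sum of the years' digits = 3+2+1 = 6.
Year 1: $30,510 × 3/6 = $15,255. Book value $23,955.
Year 2: $30,510 × 2/6 = $10,170. Book value $13,785.
Accumulated through year 2 = $39,210 − $13,785 = $25,425.

$25,425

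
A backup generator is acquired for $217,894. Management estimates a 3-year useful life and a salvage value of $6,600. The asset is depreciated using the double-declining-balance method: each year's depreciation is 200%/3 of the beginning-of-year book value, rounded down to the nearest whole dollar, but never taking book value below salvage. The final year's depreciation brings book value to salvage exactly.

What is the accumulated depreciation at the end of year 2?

Depreciable base = $217,894 − $6,600 = $211,294.
Year 1: ⌊$217,894 × 200%/3⌋ = $145,262. Book value $72,632.
Year 2: ⌊$72,632 × 200%/3⌋ = $48,421. Book value $24,211.
Accumulated through year 2 = $217,894 − $24,211 = $193,683.

$193,683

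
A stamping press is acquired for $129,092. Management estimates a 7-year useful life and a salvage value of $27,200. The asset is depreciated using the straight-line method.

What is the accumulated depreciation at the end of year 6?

$87,336

Depreciable base = $129,092 − $27,200 = $101,892.
Annual expense = $101,892 / 7 = $14,556.
End of year 1: book value $114,536.
End of year 2: book value $99,980.
End of year 3: book value $85,424.
End of year 4: book value $70,868.
End of year 5: book value $56,312.
End of year 6: book value $41,756.
Accumulated through year 6 = $129,092 − $41,756 = $87,336.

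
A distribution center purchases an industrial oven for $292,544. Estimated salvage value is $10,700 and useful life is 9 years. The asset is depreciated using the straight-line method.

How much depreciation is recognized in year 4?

Depreciable base = $292,544 − $10,700 = $281,844.
Annual expense = $281,844 / 9 = $31,316.

$31,316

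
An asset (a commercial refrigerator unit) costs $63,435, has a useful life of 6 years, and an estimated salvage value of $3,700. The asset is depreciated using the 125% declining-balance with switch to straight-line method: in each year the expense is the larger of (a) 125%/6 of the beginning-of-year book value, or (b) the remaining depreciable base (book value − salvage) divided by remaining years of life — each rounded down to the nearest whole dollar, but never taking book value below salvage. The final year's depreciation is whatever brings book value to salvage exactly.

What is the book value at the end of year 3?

Depreciable base = $63,435 − $3,700 = $59,735.
Year 1: DB = ⌊$63,435 × 125%/6⌋ = $13,215; SL = ⌊$59,735/6⌋ = $9,955 → take DB $13,215. Book value $50,220.
Year 2: DB = ⌊$50,220 × 125%/6⌋ = $10,462; SL = ⌊$46,520/5⌋ = $9,304 → take DB $10,462. Book value $39,758.
Year 3: DB = ⌊$39,758 × 125%/6⌋ = $8,282; SL = ⌊$36,058/4⌋ = $9,014 → take SL $9,014. Book value $30,744.

$30,744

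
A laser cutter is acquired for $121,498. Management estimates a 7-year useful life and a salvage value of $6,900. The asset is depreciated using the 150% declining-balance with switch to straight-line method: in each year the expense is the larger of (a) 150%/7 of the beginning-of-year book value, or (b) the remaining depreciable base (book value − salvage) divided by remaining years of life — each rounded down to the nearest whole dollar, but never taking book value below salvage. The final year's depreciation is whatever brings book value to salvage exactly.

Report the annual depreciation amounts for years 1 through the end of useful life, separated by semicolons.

Depreciable base = $121,498 − $6,900 = $114,598.
Year 1: DB = ⌊$121,498 × 150%/7⌋ = $26,035; SL = ⌊$114,598/7⌋ = $16,371 → take DB $26,035. Book value $95,463.
Year 2: DB = ⌊$95,463 × 150%/7⌋ = $20,456; SL = ⌊$88,563/6⌋ = $14,760 → take DB $20,456. Book value $75,007.
Year 3: DB = ⌊$75,007 × 150%/7⌋ = $16,072; SL = ⌊$68,107/5⌋ = $13,621 → take DB $16,072. Book value $58,935.
Year 4: DB = ⌊$58,935 × 150%/7⌋ = $12,628; SL = ⌊$52,035/4⌋ = $13,008 → take SL $13,008. Book value $45,927.
Year 5: DB = ⌊$45,927 × 150%/7⌋ = $9,841; SL = ⌊$39,027/3⌋ = $13,009 → take SL $13,009. Book value $32,918.
Year 6: DB = ⌊$32,918 × 150%/7⌋ = $7,053; SL = ⌊$26,018/2⌋ = $13,009 → take SL $13,009. Book value $19,909.
Year 7 (final): $19,909 − $6,900 = $13,009. Book value $6,900.

$26,035; $20,456; $16,072; $13,008; $13,009; $13,009; $13,009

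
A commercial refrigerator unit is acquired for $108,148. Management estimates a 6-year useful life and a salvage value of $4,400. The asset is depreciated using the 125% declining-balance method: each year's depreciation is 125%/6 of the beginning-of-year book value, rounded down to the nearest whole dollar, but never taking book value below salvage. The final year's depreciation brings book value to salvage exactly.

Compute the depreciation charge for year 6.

$29,231

Depreciable base = $108,148 − $4,400 = $103,748.
Year 1: ⌊$108,148 × 125%/6⌋ = $22,530. Book value $85,618.
Year 2: ⌊$85,618 × 125%/6⌋ = $17,837. Book value $67,781.
Year 3: ⌊$67,781 × 125%/6⌋ = $14,121. Book value $53,660.
Year 4: ⌊$53,660 × 125%/6⌋ = $11,179. Book value $42,481.
Year 5: ⌊$42,481 × 125%/6⌋ = $8,850. Book value $33,631.
Year 6 (final): $33,631 − $4,400 = $29,231. Book value $4,400.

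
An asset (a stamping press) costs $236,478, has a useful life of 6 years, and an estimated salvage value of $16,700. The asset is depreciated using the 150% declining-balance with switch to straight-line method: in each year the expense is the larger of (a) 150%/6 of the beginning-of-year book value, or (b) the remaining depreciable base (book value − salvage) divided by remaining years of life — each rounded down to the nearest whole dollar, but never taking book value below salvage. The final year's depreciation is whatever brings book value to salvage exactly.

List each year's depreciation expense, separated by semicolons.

Depreciable base = $236,478 − $16,700 = $219,778.
Year 1: DB = ⌊$236,478 × 150%/6⌋ = $59,119; SL = ⌊$219,778/6⌋ = $36,629 → take DB $59,119. Book value $177,359.
Year 2: DB = ⌊$177,359 × 150%/6⌋ = $44,339; SL = ⌊$160,659/5⌋ = $32,131 → take DB $44,339. Book value $133,020.
Year 3: DB = ⌊$133,020 × 150%/6⌋ = $33,255; SL = ⌊$116,320/4⌋ = $29,080 → take DB $33,255. Book value $99,765.
Year 4: DB = ⌊$99,765 × 150%/6⌋ = $24,941; SL = ⌊$83,065/3⌋ = $27,688 → take SL $27,688. Book value $72,077.
Year 5: DB = ⌊$72,077 × 150%/6⌋ = $18,019; SL = ⌊$55,377/2⌋ = $27,688 → take SL $27,688. Book value $44,389.
Year 6 (final): $44,389 − $16,700 = $27,689. Book value $16,700.

$59,119; $44,339; $33,255; $27,688; $27,688; $27,689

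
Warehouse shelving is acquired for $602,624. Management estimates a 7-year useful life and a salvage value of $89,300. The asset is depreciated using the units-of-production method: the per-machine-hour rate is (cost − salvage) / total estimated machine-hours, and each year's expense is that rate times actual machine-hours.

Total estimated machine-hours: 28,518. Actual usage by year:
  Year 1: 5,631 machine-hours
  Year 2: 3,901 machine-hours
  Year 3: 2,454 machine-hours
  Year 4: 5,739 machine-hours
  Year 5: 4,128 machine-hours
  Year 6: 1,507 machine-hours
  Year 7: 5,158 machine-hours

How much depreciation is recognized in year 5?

Depreciable base = $602,624 − $89,300 = $513,324.
Rate = $513,324 / 28,518 machine-hours = $18 per machine-hour.
Year 1: 5,631 × $18 = $101,358. Book value $501,266.
Year 2: 3,901 × $18 = $70,218. Book value $431,048.
Year 3: 2,454 × $18 = $44,172. Book value $386,876.
Year 4: 5,739 × $18 = $103,302. Book value $283,574.
Year 5: 4,128 × $18 = $74,304. Book value $209,270.

$74,304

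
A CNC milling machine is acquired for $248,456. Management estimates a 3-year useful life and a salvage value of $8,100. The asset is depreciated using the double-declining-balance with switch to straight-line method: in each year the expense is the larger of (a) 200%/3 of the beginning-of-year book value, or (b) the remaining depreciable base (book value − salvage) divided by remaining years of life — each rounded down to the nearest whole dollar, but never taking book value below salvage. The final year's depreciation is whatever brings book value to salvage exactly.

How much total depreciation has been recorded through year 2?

Depreciable base = $248,456 − $8,100 = $240,356.
Year 1: DB = ⌊$248,456 × 200%/3⌋ = $165,637; SL = ⌊$240,356/3⌋ = $80,118 → take DB $165,637. Book value $82,819.
Year 2: DB = ⌊$82,819 × 200%/3⌋ = $55,212; SL = ⌊$74,719/2⌋ = $37,359 → take DB $55,212. Book value $27,607.
Accumulated through year 2 = $248,456 − $27,607 = $220,849.

$220,849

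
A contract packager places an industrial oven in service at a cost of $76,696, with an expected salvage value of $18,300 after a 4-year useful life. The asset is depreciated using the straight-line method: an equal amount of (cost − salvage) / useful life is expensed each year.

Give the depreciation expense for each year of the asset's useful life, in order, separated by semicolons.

$14,599; $14,599; $14,599; $14,599

Depreciable base = $76,696 − $18,300 = $58,396.
Annual expense = $58,396 / 4 = $14,599.
End of year 1: book value $62,097.
End of year 2: book value $47,498.
End of year 3: book value $32,899.
End of year 4: book value $18,300.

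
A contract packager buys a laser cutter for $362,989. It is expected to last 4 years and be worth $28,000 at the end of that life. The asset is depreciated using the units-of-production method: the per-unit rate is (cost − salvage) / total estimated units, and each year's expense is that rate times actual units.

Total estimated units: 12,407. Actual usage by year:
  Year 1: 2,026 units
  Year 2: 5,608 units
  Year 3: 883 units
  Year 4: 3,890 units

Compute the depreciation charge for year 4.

$105,030

Depreciable base = $362,989 − $28,000 = $334,989.
Rate = $334,989 / 12,407 units = $27 per unit.
Year 1: 2,026 × $27 = $54,702. Book value $308,287.
Year 2: 5,608 × $27 = $151,416. Book value $156,871.
Year 3: 883 × $27 = $23,841. Book value $133,030.
Year 4: 3,890 × $27 = $105,030. Book value $28,000.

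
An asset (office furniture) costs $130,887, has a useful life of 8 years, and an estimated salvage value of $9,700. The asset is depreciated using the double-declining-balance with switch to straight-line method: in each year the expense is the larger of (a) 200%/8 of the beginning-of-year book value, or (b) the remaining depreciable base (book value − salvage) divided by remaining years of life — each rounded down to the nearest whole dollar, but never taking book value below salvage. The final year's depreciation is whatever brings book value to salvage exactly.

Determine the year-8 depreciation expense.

Depreciable base = $130,887 − $9,700 = $121,187.
Year 1: DB = ⌊$130,887 × 200%/8⌋ = $32,721; SL = ⌊$121,187/8⌋ = $15,148 → take DB $32,721. Book value $98,166.
Year 2: DB = ⌊$98,166 × 200%/8⌋ = $24,541; SL = ⌊$88,466/7⌋ = $12,638 → take DB $24,541. Book value $73,625.
Year 3: DB = ⌊$73,625 × 200%/8⌋ = $18,406; SL = ⌊$63,925/6⌋ = $10,654 → take DB $18,406. Book value $55,219.
Year 4: DB = ⌊$55,219 × 200%/8⌋ = $13,804; SL = ⌊$45,519/5⌋ = $9,103 → take DB $13,804. Book value $41,415.
Year 5: DB = ⌊$41,415 × 200%/8⌋ = $10,353; SL = ⌊$31,715/4⌋ = $7,928 → take DB $10,353. Book value $31,062.
Year 6: DB = ⌊$31,062 × 200%/8⌋ = $7,765; SL = ⌊$21,362/3⌋ = $7,120 → take DB $7,765. Book value $23,297.
Year 7: DB = ⌊$23,297 × 200%/8⌋ = $5,824; SL = ⌊$13,597/2⌋ = $6,798 → take SL $6,798. Book value $16,499.
Year 8 (final): $16,499 − $9,700 = $6,799. Book value $9,700.

$6,799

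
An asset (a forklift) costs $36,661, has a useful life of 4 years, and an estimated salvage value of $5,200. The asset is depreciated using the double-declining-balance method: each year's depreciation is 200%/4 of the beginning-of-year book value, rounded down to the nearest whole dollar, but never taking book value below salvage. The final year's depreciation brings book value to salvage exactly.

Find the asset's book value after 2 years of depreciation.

$9,166

Depreciable base = $36,661 − $5,200 = $31,461.
Year 1: ⌊$36,661 × 200%/4⌋ = $18,330. Book value $18,331.
Year 2: ⌊$18,331 × 200%/4⌋ = $9,165. Book value $9,166.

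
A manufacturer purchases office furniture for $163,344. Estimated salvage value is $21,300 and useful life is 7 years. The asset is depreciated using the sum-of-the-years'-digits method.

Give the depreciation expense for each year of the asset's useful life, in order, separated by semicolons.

$35,511; $30,438; $25,365; $20,292; $15,219; $10,146; $5,073

Depreciable base = $163,344 − $21,300 = $142,044.
Sum of the years' digits = 7+6+5+4+3+2+1 = 28.
Year 1: $142,044 × 7/28 = $35,511. Book value $127,833.
Year 2: $142,044 × 6/28 = $30,438. Book value $97,395.
Year 3: $142,044 × 5/28 = $25,365. Book value $72,030.
Year 4: $142,044 × 4/28 = $20,292. Book value $51,738.
Year 5: $142,044 × 3/28 = $15,219. Book value $36,519.
Year 6: $142,044 × 2/28 = $10,146. Book value $26,373.
Year 7: $142,044 × 1/28 = $5,073. Book value $21,300.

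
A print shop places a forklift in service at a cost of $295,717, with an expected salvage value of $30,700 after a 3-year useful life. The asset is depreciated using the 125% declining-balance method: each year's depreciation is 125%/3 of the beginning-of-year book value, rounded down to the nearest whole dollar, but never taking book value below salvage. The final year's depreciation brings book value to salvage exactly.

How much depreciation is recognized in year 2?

Depreciable base = $295,717 − $30,700 = $265,017.
Year 1: ⌊$295,717 × 125%/3⌋ = $123,215. Book value $172,502.
Year 2: ⌊$172,502 × 125%/3⌋ = $71,875. Book value $100,627.

$71,875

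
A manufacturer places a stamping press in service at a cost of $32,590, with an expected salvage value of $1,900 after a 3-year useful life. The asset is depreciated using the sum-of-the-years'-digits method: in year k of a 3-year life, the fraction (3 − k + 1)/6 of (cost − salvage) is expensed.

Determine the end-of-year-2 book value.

$7,015

Depreciable base = $32,590 − $1,900 = $30,690.
Sum of the years' digits = 3+2+1 = 6.
Year 1: $30,690 × 3/6 = $15,345. Book value $17,245.
Year 2: $30,690 × 2/6 = $10,230. Book value $7,015.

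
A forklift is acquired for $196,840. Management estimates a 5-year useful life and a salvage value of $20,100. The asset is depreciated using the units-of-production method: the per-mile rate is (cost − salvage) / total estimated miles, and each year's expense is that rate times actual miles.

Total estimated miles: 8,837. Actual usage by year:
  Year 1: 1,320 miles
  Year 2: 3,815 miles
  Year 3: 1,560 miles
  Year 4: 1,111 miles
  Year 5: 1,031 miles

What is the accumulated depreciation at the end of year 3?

$133,900

Depreciable base = $196,840 − $20,100 = $176,740.
Rate = $176,740 / 8,837 miles = $20 per mile.
Year 1: 1,320 × $20 = $26,400. Book value $170,440.
Year 2: 3,815 × $20 = $76,300. Book value $94,140.
Year 3: 1,560 × $20 = $31,200. Book value $62,940.
Accumulated through year 3 = $196,840 − $62,940 = $133,900.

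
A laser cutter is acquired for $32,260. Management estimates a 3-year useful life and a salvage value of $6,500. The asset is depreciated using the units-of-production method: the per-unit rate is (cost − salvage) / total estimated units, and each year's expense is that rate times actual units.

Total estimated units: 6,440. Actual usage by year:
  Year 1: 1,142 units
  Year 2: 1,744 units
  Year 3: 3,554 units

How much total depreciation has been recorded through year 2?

$11,544

Depreciable base = $32,260 − $6,500 = $25,760.
Rate = $25,760 / 6,440 units = $4 per unit.
Year 1: 1,142 × $4 = $4,568. Book value $27,692.
Year 2: 1,744 × $4 = $6,976. Book value $20,716.
Accumulated through year 2 = $32,260 − $20,716 = $11,544.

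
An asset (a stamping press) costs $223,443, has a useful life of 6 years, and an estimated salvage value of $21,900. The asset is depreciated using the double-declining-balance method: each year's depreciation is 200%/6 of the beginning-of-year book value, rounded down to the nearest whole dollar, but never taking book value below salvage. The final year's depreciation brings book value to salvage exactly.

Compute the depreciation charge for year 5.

$14,712

Depreciable base = $223,443 − $21,900 = $201,543.
Year 1: ⌊$223,443 × 200%/6⌋ = $74,481. Book value $148,962.
Year 2: ⌊$148,962 × 200%/6⌋ = $49,654. Book value $99,308.
Year 3: ⌊$99,308 × 200%/6⌋ = $33,102. Book value $66,206.
Year 4: ⌊$66,206 × 200%/6⌋ = $22,068. Book value $44,138.
Year 5: ⌊$44,138 × 200%/6⌋ = $14,712. Book value $29,426.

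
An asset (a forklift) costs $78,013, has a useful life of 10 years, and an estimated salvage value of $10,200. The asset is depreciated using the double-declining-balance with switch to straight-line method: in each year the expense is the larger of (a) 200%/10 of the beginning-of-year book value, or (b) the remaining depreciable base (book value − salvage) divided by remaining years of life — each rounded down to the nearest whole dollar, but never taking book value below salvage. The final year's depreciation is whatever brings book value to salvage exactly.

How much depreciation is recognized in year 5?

Depreciable base = $78,013 − $10,200 = $67,813.
Year 1: DB = ⌊$78,013 × 200%/10⌋ = $15,602; SL = ⌊$67,813/10⌋ = $6,781 → take DB $15,602. Book value $62,411.
Year 2: DB = ⌊$62,411 × 200%/10⌋ = $12,482; SL = ⌊$52,211/9⌋ = $5,801 → take DB $12,482. Book value $49,929.
Year 3: DB = ⌊$49,929 × 200%/10⌋ = $9,985; SL = ⌊$39,729/8⌋ = $4,966 → take DB $9,985. Book value $39,944.
Year 4: DB = ⌊$39,944 × 200%/10⌋ = $7,988; SL = ⌊$29,744/7⌋ = $4,249 → take DB $7,988. Book value $31,956.
Year 5: DB = ⌊$31,956 × 200%/10⌋ = $6,391; SL = ⌊$21,756/6⌋ = $3,626 → take DB $6,391. Book value $25,565.

$6,391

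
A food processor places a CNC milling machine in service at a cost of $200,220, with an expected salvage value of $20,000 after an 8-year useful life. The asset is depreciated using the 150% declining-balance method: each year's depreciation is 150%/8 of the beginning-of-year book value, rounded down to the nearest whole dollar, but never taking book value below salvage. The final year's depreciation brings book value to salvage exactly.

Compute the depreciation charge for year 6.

$13,293

Depreciable base = $200,220 − $20,000 = $180,220.
Year 1: ⌊$200,220 × 150%/8⌋ = $37,541. Book value $162,679.
Year 2: ⌊$162,679 × 150%/8⌋ = $30,502. Book value $132,177.
Year 3: ⌊$132,177 × 150%/8⌋ = $24,783. Book value $107,394.
Year 4: ⌊$107,394 × 150%/8⌋ = $20,136. Book value $87,258.
Year 5: ⌊$87,258 × 150%/8⌋ = $16,360. Book value $70,898.
Year 6: ⌊$70,898 × 150%/8⌋ = $13,293. Book value $57,605.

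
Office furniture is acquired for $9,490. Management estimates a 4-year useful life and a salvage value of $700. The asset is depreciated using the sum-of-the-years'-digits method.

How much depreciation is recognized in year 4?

Depreciable base = $9,490 − $700 = $8,790.
Sum of the years' digits = 4+3+2+1 = 10.
Year 1: $8,790 × 4/10 = $3,516. Book value $5,974.
Year 2: $8,790 × 3/10 = $2,637. Book value $3,337.
Year 3: $8,790 × 2/10 = $1,758. Book value $1,579.
Year 4: $8,790 × 1/10 = $879. Book value $700.

$879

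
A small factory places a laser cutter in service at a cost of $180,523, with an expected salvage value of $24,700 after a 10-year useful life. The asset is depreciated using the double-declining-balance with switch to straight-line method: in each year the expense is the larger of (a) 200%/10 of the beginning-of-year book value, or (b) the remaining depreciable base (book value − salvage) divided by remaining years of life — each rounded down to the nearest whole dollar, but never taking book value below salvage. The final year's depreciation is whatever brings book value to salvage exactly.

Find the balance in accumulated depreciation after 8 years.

$150,235

Depreciable base = $180,523 − $24,700 = $155,823.
Year 1: DB = ⌊$180,523 × 200%/10⌋ = $36,104; SL = ⌊$155,823/10⌋ = $15,582 → take DB $36,104. Book value $144,419.
Year 2: DB = ⌊$144,419 × 200%/10⌋ = $28,883; SL = ⌊$119,719/9⌋ = $13,302 → take DB $28,883. Book value $115,536.
Year 3: DB = ⌊$115,536 × 200%/10⌋ = $23,107; SL = ⌊$90,836/8⌋ = $11,354 → take DB $23,107. Book value $92,429.
Year 4: DB = ⌊$92,429 × 200%/10⌋ = $18,485; SL = ⌊$67,729/7⌋ = $9,675 → take DB $18,485. Book value $73,944.
Year 5: DB = ⌊$73,944 × 200%/10⌋ = $14,788; SL = ⌊$49,244/6⌋ = $8,207 → take DB $14,788. Book value $59,156.
Year 6: DB = ⌊$59,156 × 200%/10⌋ = $11,831; SL = ⌊$34,456/5⌋ = $6,891 → take DB $11,831. Book value $47,325.
Year 7: DB = ⌊$47,325 × 200%/10⌋ = $9,465; SL = ⌊$22,625/4⌋ = $5,656 → take DB $9,465. Book value $37,860.
Year 8: DB = ⌊$37,860 × 200%/10⌋ = $7,572; SL = ⌊$13,160/3⌋ = $4,386 → take DB $7,572. Book value $30,288.
Accumulated through year 8 = $180,523 − $30,288 = $150,235.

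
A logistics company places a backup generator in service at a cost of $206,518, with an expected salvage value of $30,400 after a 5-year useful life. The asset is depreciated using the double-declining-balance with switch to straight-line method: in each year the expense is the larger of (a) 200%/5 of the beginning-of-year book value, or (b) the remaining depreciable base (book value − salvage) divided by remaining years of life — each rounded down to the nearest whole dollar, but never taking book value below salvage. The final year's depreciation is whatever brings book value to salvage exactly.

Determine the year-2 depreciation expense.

Depreciable base = $206,518 − $30,400 = $176,118.
Year 1: DB = ⌊$206,518 × 200%/5⌋ = $82,607; SL = ⌊$176,118/5⌋ = $35,223 → take DB $82,607. Book value $123,911.
Year 2: DB = ⌊$123,911 × 200%/5⌋ = $49,564; SL = ⌊$93,511/4⌋ = $23,377 → take DB $49,564. Book value $74,347.

$49,564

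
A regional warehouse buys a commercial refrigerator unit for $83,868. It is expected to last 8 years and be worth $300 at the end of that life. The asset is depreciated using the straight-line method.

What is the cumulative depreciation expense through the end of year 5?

Depreciable base = $83,868 − $300 = $83,568.
Annual expense = $83,568 / 8 = $10,446.
End of year 1: book value $73,422.
End of year 2: book value $62,976.
End of year 3: book value $52,530.
End of year 4: book value $42,084.
End of year 5: book value $31,638.
Accumulated through year 5 = $83,868 − $31,638 = $52,230.

$52,230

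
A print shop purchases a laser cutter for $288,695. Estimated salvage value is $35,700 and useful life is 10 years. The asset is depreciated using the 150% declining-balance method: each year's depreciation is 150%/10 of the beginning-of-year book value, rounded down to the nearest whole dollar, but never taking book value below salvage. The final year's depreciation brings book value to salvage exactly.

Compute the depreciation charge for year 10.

Depreciable base = $288,695 − $35,700 = $252,995.
Year 1: ⌊$288,695 × 150%/10⌋ = $43,304. Book value $245,391.
Year 2: ⌊$245,391 × 150%/10⌋ = $36,808. Book value $208,583.
Year 3: ⌊$208,583 × 150%/10⌋ = $31,287. Book value $177,296.
Year 4: ⌊$177,296 × 150%/10⌋ = $26,594. Book value $150,702.
Year 5: ⌊$150,702 × 150%/10⌋ = $22,605. Book value $128,097.
Year 6: ⌊$128,097 × 150%/10⌋ = $19,214. Book value $108,883.
Year 7: ⌊$108,883 × 150%/10⌋ = $16,332. Book value $92,551.
Year 8: ⌊$92,551 × 150%/10⌋ = $13,882. Book value $78,669.
Year 9: ⌊$78,669 × 150%/10⌋ = $11,800. Book value $66,869.
Year 10 (final): $66,869 − $35,700 = $31,169. Book value $35,700.

$31,169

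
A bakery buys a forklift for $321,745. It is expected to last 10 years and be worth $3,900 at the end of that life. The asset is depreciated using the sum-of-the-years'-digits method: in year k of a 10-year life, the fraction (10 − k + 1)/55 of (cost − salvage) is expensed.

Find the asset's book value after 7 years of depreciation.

$38,574

Depreciable base = $321,745 − $3,900 = $317,845.
Sum of the years' digits = 10+9+8+7+6+5+4+3+2+1 = 55.
Year 1: $317,845 × 10/55 = $57,790. Book value $263,955.
Year 2: $317,845 × 9/55 = $52,011. Book value $211,944.
Year 3: $317,845 × 8/55 = $46,232. Book value $165,712.
Year 4: $317,845 × 7/55 = $40,453. Book value $125,259.
Year 5: $317,845 × 6/55 = $34,674. Book value $90,585.
Year 6: $317,845 × 5/55 = $28,895. Book value $61,690.
Year 7: $317,845 × 4/55 = $23,116. Book value $38,574.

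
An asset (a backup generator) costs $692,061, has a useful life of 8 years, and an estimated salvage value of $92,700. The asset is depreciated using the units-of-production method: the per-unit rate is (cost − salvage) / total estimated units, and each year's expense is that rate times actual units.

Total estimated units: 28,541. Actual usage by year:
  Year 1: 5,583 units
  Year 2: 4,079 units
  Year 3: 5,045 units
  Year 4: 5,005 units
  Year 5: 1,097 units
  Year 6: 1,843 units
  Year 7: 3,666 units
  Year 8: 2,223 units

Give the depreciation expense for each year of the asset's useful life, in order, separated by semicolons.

$117,243; $85,659; $105,945; $105,105; $23,037; $38,703; $76,986; $46,683

Depreciable base = $692,061 − $92,700 = $599,361.
Rate = $599,361 / 28,541 units = $21 per unit.
Year 1: 5,583 × $21 = $117,243. Book value $574,818.
Year 2: 4,079 × $21 = $85,659. Book value $489,159.
Year 3: 5,045 × $21 = $105,945. Book value $383,214.
Year 4: 5,005 × $21 = $105,105. Book value $278,109.
Year 5: 1,097 × $21 = $23,037. Book value $255,072.
Year 6: 1,843 × $21 = $38,703. Book value $216,369.
Year 7: 3,666 × $21 = $76,986. Book value $139,383.
Year 8: 2,223 × $21 = $46,683. Book value $92,700.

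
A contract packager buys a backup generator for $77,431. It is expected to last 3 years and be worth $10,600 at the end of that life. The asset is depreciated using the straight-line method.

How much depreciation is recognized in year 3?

$22,277

Depreciable base = $77,431 − $10,600 = $66,831.
Annual expense = $66,831 / 3 = $22,277.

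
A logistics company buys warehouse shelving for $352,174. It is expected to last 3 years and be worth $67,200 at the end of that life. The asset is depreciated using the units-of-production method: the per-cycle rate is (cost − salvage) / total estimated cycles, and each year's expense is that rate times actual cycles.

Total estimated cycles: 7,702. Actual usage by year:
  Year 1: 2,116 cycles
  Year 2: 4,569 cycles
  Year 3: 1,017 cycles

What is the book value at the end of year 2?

$104,829

Depreciable base = $352,174 − $67,200 = $284,974.
Rate = $284,974 / 7,702 cycles = $37 per cycle.
Year 1: 2,116 × $37 = $78,292. Book value $273,882.
Year 2: 4,569 × $37 = $169,053. Book value $104,829.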